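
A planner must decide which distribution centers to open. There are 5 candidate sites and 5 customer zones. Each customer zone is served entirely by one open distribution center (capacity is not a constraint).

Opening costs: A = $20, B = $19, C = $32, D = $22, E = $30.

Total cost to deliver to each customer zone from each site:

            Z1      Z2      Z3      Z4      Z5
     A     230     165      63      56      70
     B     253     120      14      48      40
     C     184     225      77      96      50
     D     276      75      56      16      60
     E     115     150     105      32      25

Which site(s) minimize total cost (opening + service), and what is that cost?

For any fixed open set, each customer zone goes to its cheapest open site; total = fixed + service.
{B, D, E}: Z1→E 115, Z2→D 75, Z3→B 14, Z4→D 16, Z5→E 25. Service 245; fixed 71; total 316.
{A, B, D, E}: service 245 + fixed 91 = 336
{D, E}: Z1→E 115, Z2→D 75, Z3→D 56, Z4→D 16, Z5→E 25. Service 287; fixed 52; total 339.
{A, B, C, D, E}: service 245 + fixed 123 = 368
No other subset beats 316.

Open B, D and E; minimum total cost 316.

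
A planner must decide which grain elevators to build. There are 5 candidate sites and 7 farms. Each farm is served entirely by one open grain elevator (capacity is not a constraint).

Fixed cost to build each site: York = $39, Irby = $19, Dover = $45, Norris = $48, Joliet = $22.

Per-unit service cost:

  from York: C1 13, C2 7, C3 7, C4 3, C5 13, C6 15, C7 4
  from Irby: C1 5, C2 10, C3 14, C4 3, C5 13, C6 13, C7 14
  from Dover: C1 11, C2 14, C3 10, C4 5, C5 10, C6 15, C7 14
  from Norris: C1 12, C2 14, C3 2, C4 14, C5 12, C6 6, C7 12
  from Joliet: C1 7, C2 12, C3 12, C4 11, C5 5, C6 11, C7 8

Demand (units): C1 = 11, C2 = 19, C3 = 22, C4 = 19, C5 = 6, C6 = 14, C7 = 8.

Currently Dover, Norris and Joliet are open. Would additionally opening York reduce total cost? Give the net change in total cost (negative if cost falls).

Yes — net change −126 (cost falls by 126).

Current service cost with {Dover, Norris, Joliet}: 622.
Adding York: each farm re-picks its cheapest; new service cost 457, saving 165.
Extra fixed cost: 39. Net change = 39 − 165 = -126.
(Totals: 737 → 611.)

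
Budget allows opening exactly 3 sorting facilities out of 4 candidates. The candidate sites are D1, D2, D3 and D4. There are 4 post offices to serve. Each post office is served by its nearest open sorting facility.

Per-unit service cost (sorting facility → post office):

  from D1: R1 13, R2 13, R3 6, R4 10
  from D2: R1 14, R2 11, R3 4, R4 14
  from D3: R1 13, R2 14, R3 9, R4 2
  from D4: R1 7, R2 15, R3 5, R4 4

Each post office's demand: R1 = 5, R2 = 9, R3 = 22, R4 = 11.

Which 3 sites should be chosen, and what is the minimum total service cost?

With exactly 3 open, each post office uses its cheapest among the chosen.
{D2, D3, D4}: R1→D4 7·5=35, R2→D2 11·9=99, R3→D2 4·22=88, R4→D3 2·11=22. Service cost 244.
{D1, D2, D4}: service cost 266
{D1, D2, D3}: service cost 274
Among all 4 size-3 choices, {D2, D3, D4} is lowest.

Choose D2, D3 and D4; total service cost 244.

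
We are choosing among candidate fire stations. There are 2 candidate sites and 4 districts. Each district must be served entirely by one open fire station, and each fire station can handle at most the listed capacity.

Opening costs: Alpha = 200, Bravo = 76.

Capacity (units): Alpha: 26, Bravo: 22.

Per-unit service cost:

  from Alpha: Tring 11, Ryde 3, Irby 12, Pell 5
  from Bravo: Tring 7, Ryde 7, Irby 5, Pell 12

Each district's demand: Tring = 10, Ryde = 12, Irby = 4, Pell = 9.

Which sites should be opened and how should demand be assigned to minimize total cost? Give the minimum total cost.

Open {Alpha, Bravo}: Tring→Bravo 7·10=70, Ryde→Alpha 3·12=36, Irby→Bravo 5·4=20, Pell→Alpha 5·9=45.
Loads: Alpha carries 21/26, Bravo carries 14/22. Service 171; fixed 276; total 447.
Next best feasible plan costs 475.

Minimum total cost: 447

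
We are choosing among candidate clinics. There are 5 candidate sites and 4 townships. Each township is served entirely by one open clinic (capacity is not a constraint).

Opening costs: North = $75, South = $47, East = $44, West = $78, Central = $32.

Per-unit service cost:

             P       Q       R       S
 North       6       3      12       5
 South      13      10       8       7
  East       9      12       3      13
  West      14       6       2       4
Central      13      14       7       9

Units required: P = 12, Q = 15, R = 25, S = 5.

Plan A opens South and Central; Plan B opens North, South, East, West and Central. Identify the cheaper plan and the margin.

Plan A: {South, Central}: P→South 13·12=156, Q→South 10·15=150, R→Central 7·25=175, S→South 7·5=35. Service 516; fixed 79; total 595.
Plan B: {North, South, East, West, Central}: P→North 6·12=72, Q→North 3·15=45, R→West 2·25=50, S→West 4·5=20. Service 187; fixed 276; total 463.
Difference: |595 − 463| = 132.

Plan B is cheaper by 132.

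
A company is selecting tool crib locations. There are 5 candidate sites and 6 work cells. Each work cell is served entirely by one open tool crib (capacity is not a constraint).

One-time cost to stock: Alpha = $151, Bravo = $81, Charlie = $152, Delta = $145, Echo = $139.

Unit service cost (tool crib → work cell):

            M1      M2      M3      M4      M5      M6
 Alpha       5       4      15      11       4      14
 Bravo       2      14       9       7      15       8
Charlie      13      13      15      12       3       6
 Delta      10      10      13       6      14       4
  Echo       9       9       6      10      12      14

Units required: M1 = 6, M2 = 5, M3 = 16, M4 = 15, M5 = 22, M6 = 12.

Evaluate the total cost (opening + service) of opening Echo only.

Total cost: 916

Each work cell is assigned to its cheapest site among the open ones.
{Echo}: M1→Echo 9·6=54, M2→Echo 9·5=45, M3→Echo 6·16=96, M4→Echo 10·15=150, M5→Echo 12·22=264, M6→Echo 14·12=168. Service 777; fixed 139; total 916.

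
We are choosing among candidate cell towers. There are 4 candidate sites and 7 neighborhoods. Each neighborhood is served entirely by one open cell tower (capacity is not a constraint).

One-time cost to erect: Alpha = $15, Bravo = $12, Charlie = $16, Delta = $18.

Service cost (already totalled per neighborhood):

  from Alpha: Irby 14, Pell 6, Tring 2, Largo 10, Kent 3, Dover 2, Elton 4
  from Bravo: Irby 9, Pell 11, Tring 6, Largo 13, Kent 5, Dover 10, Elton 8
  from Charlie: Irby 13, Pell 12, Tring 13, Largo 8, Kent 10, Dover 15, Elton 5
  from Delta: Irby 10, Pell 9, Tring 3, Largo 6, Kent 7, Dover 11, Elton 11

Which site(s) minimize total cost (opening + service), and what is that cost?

For any fixed open set, each neighborhood goes to its cheapest open site; total = fixed + service.
{Alpha}: Irby→Alpha 14, Pell→Alpha 6, Tring→Alpha 2, Largo→Alpha 10, Kent→Alpha 3, Dover→Alpha 2, Elton→Alpha 4. Service 41; fixed 15; total 56.
{Alpha, Bravo}: service 36 + fixed 27 = 63
{Alpha, Delta}: service 33 + fixed 33 = 66
{Alpha, Bravo, Charlie, Delta}: Irby→Bravo 9, Pell→Alpha 6, Tring→Alpha 2, Largo→Delta 6, Kent→Alpha 3, Dover→Alpha 2, Elton→Alpha 4. Service 32; fixed 61; total 93.
(All 15 nonempty subsets were checked; Alpha only is lowest.)

Open Alpha only; minimum total cost 56.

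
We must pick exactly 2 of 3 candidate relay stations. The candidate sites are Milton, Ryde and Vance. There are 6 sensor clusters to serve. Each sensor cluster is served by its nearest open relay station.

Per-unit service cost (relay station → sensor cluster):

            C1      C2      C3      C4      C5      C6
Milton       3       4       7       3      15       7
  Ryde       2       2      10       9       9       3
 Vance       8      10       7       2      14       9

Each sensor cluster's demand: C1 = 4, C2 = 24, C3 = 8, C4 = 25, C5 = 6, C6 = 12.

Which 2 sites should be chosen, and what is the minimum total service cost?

With exactly 2 open, each sensor cluster uses its cheapest among the chosen.
{Ryde, Vance}: C1→Ryde 2·4=8, C2→Ryde 2·24=48, C3→Vance 7·8=56, C4→Vance 2·25=50, C5→Ryde 9·6=54, C6→Ryde 3·12=36. Service cost 252.
{Milton, Ryde}: service cost 277
{Milton, Vance}: service cost 382
Among all 3 size-2 choices, {Ryde, Vance} is lowest.

Choose Ryde and Vance; total service cost 252.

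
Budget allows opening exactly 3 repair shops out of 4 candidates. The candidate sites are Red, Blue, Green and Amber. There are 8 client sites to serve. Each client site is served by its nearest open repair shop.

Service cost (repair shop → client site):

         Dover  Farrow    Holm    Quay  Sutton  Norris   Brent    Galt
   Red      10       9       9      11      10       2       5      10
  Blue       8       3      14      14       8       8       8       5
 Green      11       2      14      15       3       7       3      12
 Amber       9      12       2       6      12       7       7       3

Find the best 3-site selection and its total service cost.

Choose Red, Green and Amber; total service cost 30.

With exactly 3 open, each client site uses its cheapest among the chosen.
{Red, Green, Amber}: Dover→Amber 9, Farrow→Green 2, Holm→Amber 2, Quay→Amber 6, Sutton→Green 3, Norris→Red 2, Brent→Green 3, Galt→Amber 3. Service cost 30.
{Blue, Green, Amber}: service cost 34
{Red, Blue, Amber}: service cost 37
Among all 4 size-3 choices, {Red, Green, Amber} is lowest.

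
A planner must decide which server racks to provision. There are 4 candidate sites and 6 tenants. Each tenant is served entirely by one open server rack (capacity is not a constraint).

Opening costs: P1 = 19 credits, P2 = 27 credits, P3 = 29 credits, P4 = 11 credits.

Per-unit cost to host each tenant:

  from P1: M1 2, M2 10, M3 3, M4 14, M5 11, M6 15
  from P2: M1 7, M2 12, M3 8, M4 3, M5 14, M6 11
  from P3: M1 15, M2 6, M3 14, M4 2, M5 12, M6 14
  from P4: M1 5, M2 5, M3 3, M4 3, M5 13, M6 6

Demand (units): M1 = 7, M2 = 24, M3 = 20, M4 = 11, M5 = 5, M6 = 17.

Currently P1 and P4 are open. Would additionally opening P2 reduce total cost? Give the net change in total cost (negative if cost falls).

No — net change +27 (cost rises by 27).

Current service cost with {P1, P4}: 384.
Adding P2: each tenant re-picks its cheapest; new service cost 384, saving 0.
Extra fixed cost: 27. Net change = 27 − 0 = 27.
(Totals: 414 → 441.)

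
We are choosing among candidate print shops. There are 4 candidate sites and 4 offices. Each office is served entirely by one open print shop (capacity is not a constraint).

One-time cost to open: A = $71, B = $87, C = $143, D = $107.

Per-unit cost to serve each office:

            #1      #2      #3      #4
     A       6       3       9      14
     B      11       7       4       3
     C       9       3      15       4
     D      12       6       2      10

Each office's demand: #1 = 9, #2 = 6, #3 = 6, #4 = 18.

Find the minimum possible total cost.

Minimum total cost: 306

For any fixed open set, each office goes to its cheapest open site; total = fixed + service.
{B}: #1→B 11·9=99, #2→B 7·6=42, #3→B 4·6=24, #4→B 3·18=54. Service 219; fixed 87; total 306.
{A, B}: service 150 + fixed 158 = 308
{B, D}: service 201 + fixed 194 = 395
{A, B, C, D}: #1→A 6·9=54, #2→A 3·6=18, #3→D 2·6=12, #4→B 3·18=54. Service 138; fixed 408; total 546.
No other subset beats 306.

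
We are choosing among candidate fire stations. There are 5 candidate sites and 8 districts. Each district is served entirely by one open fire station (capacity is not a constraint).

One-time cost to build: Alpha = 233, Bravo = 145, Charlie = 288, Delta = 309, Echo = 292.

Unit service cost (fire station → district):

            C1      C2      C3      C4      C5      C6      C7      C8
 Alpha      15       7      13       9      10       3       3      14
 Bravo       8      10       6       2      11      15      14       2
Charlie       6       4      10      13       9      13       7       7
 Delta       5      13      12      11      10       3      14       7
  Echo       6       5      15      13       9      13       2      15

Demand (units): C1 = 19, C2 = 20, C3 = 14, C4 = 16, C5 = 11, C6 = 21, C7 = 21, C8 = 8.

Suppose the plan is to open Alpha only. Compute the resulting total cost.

Each district is assigned to its cheapest site among the open ones.
{Alpha}: C1→Alpha 15·19=285, C2→Alpha 7·20=140, C3→Alpha 13·14=182, C4→Alpha 9·16=144, C5→Alpha 10·11=110, C6→Alpha 3·21=63, C7→Alpha 3·21=63, C8→Alpha 14·8=112. Service 1099; fixed 233; total 1332.

Total cost: 1332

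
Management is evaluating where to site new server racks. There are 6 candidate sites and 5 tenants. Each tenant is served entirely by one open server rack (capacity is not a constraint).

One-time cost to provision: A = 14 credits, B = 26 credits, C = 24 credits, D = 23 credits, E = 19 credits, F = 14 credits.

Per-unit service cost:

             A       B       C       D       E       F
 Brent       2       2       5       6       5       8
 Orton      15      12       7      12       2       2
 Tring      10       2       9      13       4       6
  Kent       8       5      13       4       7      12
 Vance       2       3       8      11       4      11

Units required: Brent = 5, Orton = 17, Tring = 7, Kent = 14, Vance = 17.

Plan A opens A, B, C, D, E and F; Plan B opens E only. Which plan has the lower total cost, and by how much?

Plan A is cheaper by 4.

Plan A: {A, B, C, D, E, F}: Brent→A 2·5=10, Orton→E 2·17=34, Tring→B 2·7=14, Kent→D 4·14=56, Vance→A 2·17=34. Service 148; fixed 120; total 268.
Plan B: {E}: Brent→E 5·5=25, Orton→E 2·17=34, Tring→E 4·7=28, Kent→E 7·14=98, Vance→E 4·17=68. Service 253; fixed 19; total 272.
Difference: |268 − 272| = 4.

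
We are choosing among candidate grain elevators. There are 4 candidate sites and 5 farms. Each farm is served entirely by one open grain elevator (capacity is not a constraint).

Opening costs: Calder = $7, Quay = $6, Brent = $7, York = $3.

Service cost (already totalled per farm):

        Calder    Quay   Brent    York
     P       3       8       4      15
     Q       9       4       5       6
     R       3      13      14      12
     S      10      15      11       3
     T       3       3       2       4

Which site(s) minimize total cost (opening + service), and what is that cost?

Open Calder and York; minimum total cost 28.

For any fixed open set, each farm goes to its cheapest open site; total = fixed + service.
{Calder, York}: P→Calder 3, Q→York 6, R→Calder 3, S→York 3, T→Calder 3. Service 18; fixed 10; total 28.
{Calder, Quay, York}: service 16 + fixed 16 = 32
{Calder, Brent, York}: service 16 + fixed 17 = 33
{Calder, Quay, Brent, York}: service 15 + fixed 23 = 38
No other subset beats 28.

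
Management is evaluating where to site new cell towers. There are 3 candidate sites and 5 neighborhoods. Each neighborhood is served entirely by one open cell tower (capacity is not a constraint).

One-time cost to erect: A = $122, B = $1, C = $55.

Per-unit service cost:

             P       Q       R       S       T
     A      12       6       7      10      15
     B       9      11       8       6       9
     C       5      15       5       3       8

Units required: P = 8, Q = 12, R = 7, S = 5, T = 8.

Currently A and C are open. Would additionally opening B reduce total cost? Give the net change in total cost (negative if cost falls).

Current service cost with {A, C}: 226.
Adding B: each neighborhood re-picks its cheapest; new service cost 226, saving 0.
Extra fixed cost: 1. Net change = 1 − 0 = 1.
(Totals: 403 → 404.)

No — net change +1 (cost rises by 1).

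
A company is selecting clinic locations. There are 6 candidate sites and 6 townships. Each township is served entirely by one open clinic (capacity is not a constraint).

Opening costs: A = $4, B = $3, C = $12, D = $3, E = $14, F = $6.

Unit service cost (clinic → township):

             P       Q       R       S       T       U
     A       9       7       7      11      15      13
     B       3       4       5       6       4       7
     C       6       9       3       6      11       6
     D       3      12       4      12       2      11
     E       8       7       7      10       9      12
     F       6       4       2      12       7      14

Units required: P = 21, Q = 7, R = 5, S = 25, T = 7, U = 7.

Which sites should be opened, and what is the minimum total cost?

Open B, D and F; minimum total cost 326.

For any fixed open set, each township goes to its cheapest open site; total = fixed + service.
{B, D, F}: P→B 3·21=63, Q→B 4·7=28, R→F 2·5=10, S→B 6·25=150, T→D 2·7=14, U→B 7·7=49. Service 314; fixed 12; total 326.
{C, D, F}: P→D 3·21=63, Q→F 4·7=28, R→F 2·5=10, S→C 6·25=150, T→D 2·7=14, U→C 6·7=42. Service 307; fixed 21; total 328.
{A, B, D, F}: P→B 3·21=63, Q→B 4·7=28, R→F 2·5=10, S→B 6·25=150, T→D 2·7=14, U→B 7·7=49. Service 314; fixed 16; total 330.
{A, B, C, D, E, F}: P→B 3·21=63, Q→B 4·7=28, R→F 2·5=10, S→B 6·25=150, T→D 2·7=14, U→C 6·7=42. Service 307; fixed 42; total 349.
No other subset beats 326.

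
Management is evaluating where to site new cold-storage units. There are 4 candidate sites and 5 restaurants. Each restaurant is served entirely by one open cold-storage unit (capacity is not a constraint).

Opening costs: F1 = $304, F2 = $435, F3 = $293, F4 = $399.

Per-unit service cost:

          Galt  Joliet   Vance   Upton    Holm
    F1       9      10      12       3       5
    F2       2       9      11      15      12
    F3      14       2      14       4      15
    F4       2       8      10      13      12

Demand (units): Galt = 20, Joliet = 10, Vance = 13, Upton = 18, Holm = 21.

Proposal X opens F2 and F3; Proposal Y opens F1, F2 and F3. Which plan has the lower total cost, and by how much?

Proposal X: {F2, F3}: Galt→F2 2·20=40, Joliet→F3 2·10=20, Vance→F2 11·13=143, Upton→F3 4·18=72, Holm→F2 12·21=252. Service 527; fixed 728; total 1255.
Proposal Y: {F1, F2, F3}: Galt→F2 2·20=40, Joliet→F3 2·10=20, Vance→F2 11·13=143, Upton→F1 3·18=54, Holm→F1 5·21=105. Service 362; fixed 1032; total 1394.
Difference: |1255 − 1394| = 139.

Proposal X is cheaper by 139.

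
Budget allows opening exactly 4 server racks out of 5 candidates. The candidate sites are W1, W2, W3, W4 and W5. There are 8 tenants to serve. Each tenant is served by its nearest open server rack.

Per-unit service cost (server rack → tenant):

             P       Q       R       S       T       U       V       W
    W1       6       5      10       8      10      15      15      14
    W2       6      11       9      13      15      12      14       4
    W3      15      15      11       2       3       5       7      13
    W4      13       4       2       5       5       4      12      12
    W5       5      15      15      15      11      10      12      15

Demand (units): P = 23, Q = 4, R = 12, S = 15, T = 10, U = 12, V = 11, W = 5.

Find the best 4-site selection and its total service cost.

With exactly 4 open, each tenant uses its cheapest among the chosen.
{W2, W3, W4, W5}: P→W5 5·23=115, Q→W4 4·4=16, R→W4 2·12=24, S→W3 2·15=30, T→W3 3·10=30, U→W4 4·12=48, V→W3 7·11=77, W→W2 4·5=20. Service cost 360.
{W1, W2, W3, W4}: service cost 383
{W1, W3, W4, W5}: service cost 400
Among all 5 size-4 choices, {W2, W3, W4, W5} is lowest.

Choose W2, W3, W4 and W5; total service cost 360.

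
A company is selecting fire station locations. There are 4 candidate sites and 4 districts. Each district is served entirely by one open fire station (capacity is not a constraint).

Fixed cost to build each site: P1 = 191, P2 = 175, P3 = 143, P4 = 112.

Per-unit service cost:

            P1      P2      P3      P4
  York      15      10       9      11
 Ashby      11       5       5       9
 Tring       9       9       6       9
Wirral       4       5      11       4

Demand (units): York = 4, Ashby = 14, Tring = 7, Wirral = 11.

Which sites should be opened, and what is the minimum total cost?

For any fixed open set, each district goes to its cheapest open site; total = fixed + service.
{P4}: York→P4 11·4=44, Ashby→P4 9·14=126, Tring→P4 9·7=63, Wirral→P4 4·11=44. Service 277; fixed 112; total 389.
{P2}: service 228 + fixed 175 = 403
{P3}: York→P3 9·4=36, Ashby→P3 5·14=70, Tring→P3 6·7=42, Wirral→P3 11·11=121. Service 269; fixed 143; total 412.
{P1, P2, P3, P4}: service 192 + fixed 621 = 813
No other subset beats 389.

Open P4 only; minimum total cost 389.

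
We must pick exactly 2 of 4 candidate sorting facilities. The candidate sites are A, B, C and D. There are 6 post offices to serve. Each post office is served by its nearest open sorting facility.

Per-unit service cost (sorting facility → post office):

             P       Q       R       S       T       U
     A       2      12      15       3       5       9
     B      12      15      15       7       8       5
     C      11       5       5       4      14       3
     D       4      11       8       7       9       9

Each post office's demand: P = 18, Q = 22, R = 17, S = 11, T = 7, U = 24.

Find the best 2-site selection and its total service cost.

Choose A and C; total service cost 371.

With exactly 2 open, each post office uses its cheapest among the chosen.
{A, C}: P→A 2·18=36, Q→C 5·22=110, R→C 5·17=85, S→A 3·11=33, T→A 5·7=35, U→C 3·24=72. Service cost 371.
{C, D}: service cost 446
{B, C}: service cost 565
Among all 6 size-2 choices, {A, C} is lowest.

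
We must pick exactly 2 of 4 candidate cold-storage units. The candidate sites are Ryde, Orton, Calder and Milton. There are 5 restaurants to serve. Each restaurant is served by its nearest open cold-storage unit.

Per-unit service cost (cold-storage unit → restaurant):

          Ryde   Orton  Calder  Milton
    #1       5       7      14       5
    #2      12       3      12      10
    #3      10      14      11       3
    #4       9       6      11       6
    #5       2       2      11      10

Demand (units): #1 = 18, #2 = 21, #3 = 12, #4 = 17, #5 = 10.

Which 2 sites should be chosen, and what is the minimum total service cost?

With exactly 2 open, each restaurant uses its cheapest among the chosen.
{Orton, Milton}: #1→Milton 5·18=90, #2→Orton 3·21=63, #3→Milton 3·12=36, #4→Orton 6·17=102, #5→Orton 2·10=20. Service cost 311.
{Ryde, Orton}: service cost 395
{Orton, Calder}: service cost 443
Among all 6 size-2 choices, {Orton, Milton} is lowest.

Choose Orton and Milton; total service cost 311.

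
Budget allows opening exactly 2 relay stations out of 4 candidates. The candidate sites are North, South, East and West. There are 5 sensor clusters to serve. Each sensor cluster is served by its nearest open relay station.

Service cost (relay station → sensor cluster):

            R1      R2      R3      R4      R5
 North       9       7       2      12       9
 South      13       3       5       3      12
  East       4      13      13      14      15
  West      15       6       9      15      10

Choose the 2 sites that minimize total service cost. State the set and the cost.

With exactly 2 open, each sensor cluster uses its cheapest among the chosen.
{North, South}: R1→North 9, R2→South 3, R3→North 2, R4→South 3, R5→North 9. Service cost 26.
{South, East}: service cost 27
{North, East}: service cost 34
Among all 6 size-2 choices, {North, South} is lowest.

Choose North and South; total service cost 26.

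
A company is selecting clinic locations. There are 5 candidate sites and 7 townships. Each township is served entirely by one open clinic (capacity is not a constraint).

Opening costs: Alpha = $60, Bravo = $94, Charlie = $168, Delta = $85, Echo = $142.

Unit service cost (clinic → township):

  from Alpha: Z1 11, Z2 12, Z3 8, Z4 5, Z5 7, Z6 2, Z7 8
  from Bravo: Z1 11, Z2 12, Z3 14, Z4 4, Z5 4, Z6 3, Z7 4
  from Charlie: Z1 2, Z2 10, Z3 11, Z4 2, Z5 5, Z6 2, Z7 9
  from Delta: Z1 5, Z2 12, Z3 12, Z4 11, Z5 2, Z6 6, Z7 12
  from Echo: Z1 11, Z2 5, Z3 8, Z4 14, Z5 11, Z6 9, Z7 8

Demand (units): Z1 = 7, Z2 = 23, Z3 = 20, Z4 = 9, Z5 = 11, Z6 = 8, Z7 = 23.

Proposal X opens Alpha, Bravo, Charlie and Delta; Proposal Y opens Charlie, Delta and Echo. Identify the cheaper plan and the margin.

Proposal Y is cheaper by 35.

Proposal X: {Alpha, Bravo, Charlie, Delta}: Z1→Charlie 2·7=14, Z2→Charlie 10·23=230, Z3→Alpha 8·20=160, Z4→Charlie 2·9=18, Z5→Delta 2·11=22, Z6→Alpha 2·8=16, Z7→Bravo 4·23=92. Service 552; fixed 407; total 959.
Proposal Y: {Charlie, Delta, Echo}: Z1→Charlie 2·7=14, Z2→Echo 5·23=115, Z3→Echo 8·20=160, Z4→Charlie 2·9=18, Z5→Delta 2·11=22, Z6→Charlie 2·8=16, Z7→Echo 8·23=184. Service 529; fixed 395; total 924.
Difference: |959 − 924| = 35.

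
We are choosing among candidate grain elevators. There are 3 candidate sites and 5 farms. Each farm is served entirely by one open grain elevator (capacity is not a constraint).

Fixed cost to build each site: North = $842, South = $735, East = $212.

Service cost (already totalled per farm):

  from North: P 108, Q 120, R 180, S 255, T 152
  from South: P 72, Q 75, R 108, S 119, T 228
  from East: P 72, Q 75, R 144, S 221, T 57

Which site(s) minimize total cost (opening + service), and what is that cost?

For any fixed open set, each farm goes to its cheapest open site; total = fixed + service.
{East}: P→East 72, Q→East 75, R→East 144, S→East 221, T→East 57. Service 569; fixed 212; total 781.
{South}: P→South 72, Q→South 75, R→South 108, S→South 119, T→South 228. Service 602; fixed 735; total 1337.
{South, East}: P→South 72, Q→South 75, R→South 108, S→South 119, T→East 57. Service 431; fixed 947; total 1378.
{North, South, East}: service 431 + fixed 1789 = 2220
(All 7 nonempty subsets were checked; East only is lowest.)

Open East only; minimum total cost 781.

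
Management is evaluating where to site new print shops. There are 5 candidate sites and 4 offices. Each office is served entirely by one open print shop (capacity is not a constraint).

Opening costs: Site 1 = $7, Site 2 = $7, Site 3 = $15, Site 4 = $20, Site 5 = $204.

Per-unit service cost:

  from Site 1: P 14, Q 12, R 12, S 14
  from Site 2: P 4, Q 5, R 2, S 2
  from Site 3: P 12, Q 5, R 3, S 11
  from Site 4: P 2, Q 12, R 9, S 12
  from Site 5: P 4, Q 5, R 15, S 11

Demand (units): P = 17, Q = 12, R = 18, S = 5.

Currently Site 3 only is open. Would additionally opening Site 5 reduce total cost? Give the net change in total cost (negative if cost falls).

No — net change +68 (cost rises by 68).

Current service cost with {Site 3}: 373.
Adding Site 5: each office re-picks its cheapest; new service cost 237, saving 136.
Extra fixed cost: 204. Net change = 204 − 136 = 68.
(Totals: 388 → 456.)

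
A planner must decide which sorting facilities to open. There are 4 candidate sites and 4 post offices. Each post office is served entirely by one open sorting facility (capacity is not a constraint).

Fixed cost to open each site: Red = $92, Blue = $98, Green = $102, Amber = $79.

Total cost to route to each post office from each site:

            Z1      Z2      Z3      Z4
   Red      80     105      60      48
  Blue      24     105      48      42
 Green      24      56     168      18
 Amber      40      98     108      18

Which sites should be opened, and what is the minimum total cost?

For any fixed open set, each post office goes to its cheapest open site; total = fixed + service.
{Blue}: Z1→Blue 24, Z2→Blue 105, Z3→Blue 48, Z4→Blue 42. Service 219; fixed 98; total 317.
{Amber}: Z1→Amber 40, Z2→Amber 98, Z3→Amber 108, Z4→Amber 18. Service 264; fixed 79; total 343.
{Blue, Green}: Z1→Blue 24, Z2→Green 56, Z3→Blue 48, Z4→Green 18. Service 146; fixed 200; total 346.
{Red, Blue, Green, Amber}: service 146 + fixed 371 = 517
(All 15 nonempty subsets were checked; Blue only is lowest.)

Open Blue only; minimum total cost 317.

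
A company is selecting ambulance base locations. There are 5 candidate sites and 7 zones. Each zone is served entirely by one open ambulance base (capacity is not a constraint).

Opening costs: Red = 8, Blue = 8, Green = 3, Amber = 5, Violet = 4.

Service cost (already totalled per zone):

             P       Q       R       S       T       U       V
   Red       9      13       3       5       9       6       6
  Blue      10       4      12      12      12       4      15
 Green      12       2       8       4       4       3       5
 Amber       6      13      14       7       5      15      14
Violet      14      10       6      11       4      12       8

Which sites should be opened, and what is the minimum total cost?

For any fixed open set, each zone goes to its cheapest open site; total = fixed + service.
{Green, Amber}: P→Amber 6, Q→Green 2, R→Green 8, S→Green 4, T→Green 4, U→Green 3, V→Green 5. Service 32; fixed 8; total 40.
{Red, Green}: service 30 + fixed 11 = 41
{Green}: service 38 + fixed 3 = 41
{Red, Blue, Green, Amber, Violet}: P→Amber 6, Q→Green 2, R→Red 3, S→Green 4, T→Green 4, U→Green 3, V→Green 5. Service 27; fixed 28; total 55.
No other subset beats 40.

Open Green and Amber; minimum total cost 40.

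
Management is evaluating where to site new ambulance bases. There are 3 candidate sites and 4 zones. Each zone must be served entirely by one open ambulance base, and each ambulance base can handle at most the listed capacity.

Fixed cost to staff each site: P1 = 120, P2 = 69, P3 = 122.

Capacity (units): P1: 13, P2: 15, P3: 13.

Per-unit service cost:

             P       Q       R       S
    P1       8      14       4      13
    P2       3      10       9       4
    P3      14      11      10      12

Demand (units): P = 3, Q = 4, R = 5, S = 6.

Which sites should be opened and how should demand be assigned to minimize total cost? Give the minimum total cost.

Open {P1, P2}: P→P2 3·3=9, Q→P2 10·4=40, R→P1 4·5=20, S→P2 4·6=24.
Loads: P1 carries 5/13, P2 carries 13/15. Service 93; fixed 189; total 282.
Next best feasible plan costs 297.

Minimum total cost: 282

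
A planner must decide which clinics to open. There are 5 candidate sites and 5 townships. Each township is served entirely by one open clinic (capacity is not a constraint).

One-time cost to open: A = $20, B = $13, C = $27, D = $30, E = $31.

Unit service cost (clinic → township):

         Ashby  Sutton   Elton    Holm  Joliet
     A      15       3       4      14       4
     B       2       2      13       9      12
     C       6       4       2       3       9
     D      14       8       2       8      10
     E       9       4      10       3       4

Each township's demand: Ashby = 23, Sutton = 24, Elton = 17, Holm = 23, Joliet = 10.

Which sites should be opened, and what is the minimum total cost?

For any fixed open set, each township goes to its cheapest open site; total = fixed + service.
{A, B, C}: Ashby→B 2·23=46, Sutton→B 2·24=48, Elton→C 2·17=34, Holm→C 3·23=69, Joliet→A 4·10=40. Service 237; fixed 60; total 297.
{B, C, E}: service 237 + fixed 71 = 308
{B, D, E}: Ashby→B 2·23=46, Sutton→B 2·24=48, Elton→D 2·17=34, Holm→E 3·23=69, Joliet→E 4·10=40. Service 237; fixed 74; total 311.
{A, B, C, D, E}: service 237 + fixed 121 = 358
No other subset beats 297.

Open A, B and C; minimum total cost 297.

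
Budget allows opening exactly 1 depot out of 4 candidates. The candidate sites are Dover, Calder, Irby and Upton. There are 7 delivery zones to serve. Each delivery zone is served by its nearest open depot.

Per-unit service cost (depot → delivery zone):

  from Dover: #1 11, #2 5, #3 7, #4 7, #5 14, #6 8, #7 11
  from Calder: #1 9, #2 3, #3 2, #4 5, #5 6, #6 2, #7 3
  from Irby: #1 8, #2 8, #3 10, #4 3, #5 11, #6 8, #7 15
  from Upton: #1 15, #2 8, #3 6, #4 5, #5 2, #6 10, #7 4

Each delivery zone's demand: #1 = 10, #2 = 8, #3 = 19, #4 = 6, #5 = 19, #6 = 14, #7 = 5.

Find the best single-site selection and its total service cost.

With exactly 1 open, each delivery zone uses its cheapest among the chosen.
{Calder}: #1→Calder 9·10=90, #2→Calder 3·8=24, #3→Calder 2·19=38, #4→Calder 5·6=30, #5→Calder 6·19=114, #6→Calder 2·14=28, #7→Calder 3·5=15. Service cost 339.
{Upton}: service cost 556
{Irby}: service cost 748
Among all 4 size-1 choices, {Calder} is lowest.

Choose Calder only; total service cost 339.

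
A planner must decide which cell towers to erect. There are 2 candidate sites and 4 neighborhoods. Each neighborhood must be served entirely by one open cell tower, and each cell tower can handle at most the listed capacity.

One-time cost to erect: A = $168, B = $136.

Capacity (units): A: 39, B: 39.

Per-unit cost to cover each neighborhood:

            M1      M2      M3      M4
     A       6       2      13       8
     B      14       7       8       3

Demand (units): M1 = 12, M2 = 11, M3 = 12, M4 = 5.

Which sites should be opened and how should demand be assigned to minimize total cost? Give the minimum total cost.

Minimum total cost: 509

Open {A, B}: M1→A 6·12=72, M2→A 2·11=22, M3→B 8·12=96, M4→B 3·5=15.
Loads: A carries 23/39, B carries 17/39. Service 205; fixed 304; total 509.
Next best feasible plan costs 534.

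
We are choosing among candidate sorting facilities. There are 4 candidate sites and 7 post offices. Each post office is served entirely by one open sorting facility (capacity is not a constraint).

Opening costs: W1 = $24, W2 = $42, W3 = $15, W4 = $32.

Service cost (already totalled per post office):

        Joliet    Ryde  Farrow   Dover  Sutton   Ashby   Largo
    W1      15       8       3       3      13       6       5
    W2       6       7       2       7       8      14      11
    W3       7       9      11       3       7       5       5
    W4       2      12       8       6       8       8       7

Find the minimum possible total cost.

For any fixed open set, each post office goes to its cheapest open site; total = fixed + service.
{W3}: Joliet→W3 7, Ryde→W3 9, Farrow→W3 11, Dover→W3 3, Sutton→W3 7, Ashby→W3 5, Largo→W3 5. Service 47; fixed 15; total 62.
{W1}: service 53 + fixed 24 = 77
{W1, W3}: service 38 + fixed 39 = 77
{W1, W2, W3, W4}: service 31 + fixed 113 = 144
No other subset beats 62.

Minimum total cost: 62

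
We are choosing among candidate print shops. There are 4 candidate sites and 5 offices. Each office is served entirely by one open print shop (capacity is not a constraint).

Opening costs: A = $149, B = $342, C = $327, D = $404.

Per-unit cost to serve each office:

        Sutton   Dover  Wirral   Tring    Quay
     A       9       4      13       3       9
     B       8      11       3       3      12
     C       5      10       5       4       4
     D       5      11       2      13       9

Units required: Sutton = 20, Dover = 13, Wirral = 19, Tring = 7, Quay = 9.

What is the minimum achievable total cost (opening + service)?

Minimum total cost: 716

For any fixed open set, each office goes to its cheapest open site; total = fixed + service.
{C}: Sutton→C 5·20=100, Dover→C 10·13=130, Wirral→C 5·19=95, Tring→C 4·7=28, Quay→C 4·9=36. Service 389; fixed 327; total 716.
{A}: Sutton→A 9·20=180, Dover→A 4·13=52, Wirral→A 13·19=247, Tring→A 3·7=21, Quay→A 9·9=81. Service 581; fixed 149; total 730.
{A, C}: service 304 + fixed 476 = 780
{A, B, C, D}: service 247 + fixed 1222 = 1469
No other subset beats 716.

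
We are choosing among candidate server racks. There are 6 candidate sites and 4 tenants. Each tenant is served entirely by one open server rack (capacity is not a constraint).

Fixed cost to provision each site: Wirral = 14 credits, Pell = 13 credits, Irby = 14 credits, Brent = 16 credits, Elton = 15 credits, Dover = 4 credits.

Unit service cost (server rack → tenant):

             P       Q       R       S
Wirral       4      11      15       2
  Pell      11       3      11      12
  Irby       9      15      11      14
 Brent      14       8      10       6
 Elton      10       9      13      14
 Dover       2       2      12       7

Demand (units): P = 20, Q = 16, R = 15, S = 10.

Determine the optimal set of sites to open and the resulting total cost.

For any fixed open set, each tenant goes to its cheapest open site; total = fixed + service.
{Wirral, Brent, Dover}: P→Dover 2·20=40, Q→Dover 2·16=32, R→Brent 10·15=150, S→Wirral 2·10=20. Service 242; fixed 34; total 276.
{Wirral, Pell, Dover}: P→Dover 2·20=40, Q→Dover 2·16=32, R→Pell 11·15=165, S→Wirral 2·10=20. Service 257; fixed 31; total 288.
{Wirral, Pell, Brent, Dover}: P→Dover 2·20=40, Q→Dover 2·16=32, R→Brent 10·15=150, S→Wirral 2·10=20. Service 242; fixed 47; total 289.
{Wirral, Pell, Irby, Brent, Elton, Dover}: service 242 + fixed 76 = 318
No other subset beats 276.

Open Wirral, Brent and Dover; minimum total cost 276.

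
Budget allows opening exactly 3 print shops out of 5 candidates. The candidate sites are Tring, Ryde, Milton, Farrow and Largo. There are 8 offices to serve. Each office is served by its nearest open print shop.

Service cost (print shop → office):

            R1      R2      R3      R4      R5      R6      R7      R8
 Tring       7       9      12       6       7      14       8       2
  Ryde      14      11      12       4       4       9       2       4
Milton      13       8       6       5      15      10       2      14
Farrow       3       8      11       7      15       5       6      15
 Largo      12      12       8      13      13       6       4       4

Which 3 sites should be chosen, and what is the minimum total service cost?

With exactly 3 open, each office uses its cheapest among the chosen.
{Ryde, Milton, Farrow}: R1→Farrow 3, R2→Milton 8, R3→Milton 6, R4→Ryde 4, R5→Ryde 4, R6→Farrow 5, R7→Ryde 2, R8→Ryde 4. Service cost 36.
{Tring, Milton, Farrow}: service cost 38
{Ryde, Farrow, Largo}: service cost 38
Among all 10 size-3 choices, {Ryde, Milton, Farrow} is lowest.

Choose Ryde, Milton and Farrow; total service cost 36.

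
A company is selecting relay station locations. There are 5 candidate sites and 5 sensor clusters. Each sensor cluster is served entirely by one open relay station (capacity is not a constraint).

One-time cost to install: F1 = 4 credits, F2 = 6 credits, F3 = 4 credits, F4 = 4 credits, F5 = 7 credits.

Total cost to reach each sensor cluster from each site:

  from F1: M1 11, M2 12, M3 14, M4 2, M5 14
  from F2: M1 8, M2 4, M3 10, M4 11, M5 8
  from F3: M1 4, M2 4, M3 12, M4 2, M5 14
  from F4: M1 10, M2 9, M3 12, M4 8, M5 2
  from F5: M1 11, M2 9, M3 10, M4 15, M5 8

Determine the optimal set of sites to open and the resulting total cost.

Open F3 and F4; minimum total cost 32.

For any fixed open set, each sensor cluster goes to its cheapest open site; total = fixed + service.
{F3, F4}: M1→F3 4, M2→F3 4, M3→F3 12, M4→F3 2, M5→F4 2. Service 24; fixed 8; total 32.
{F1, F3, F4}: service 24 + fixed 12 = 36
{F2, F3, F4}: M1→F3 4, M2→F2 4, M3→F2 10, M4→F3 2, M5→F4 2. Service 22; fixed 14; total 36.
{F1, F2, F3, F4, F5}: M1→F3 4, M2→F2 4, M3→F2 10, M4→F1 2, M5→F4 2. Service 22; fixed 25; total 47.
No other subset beats 32.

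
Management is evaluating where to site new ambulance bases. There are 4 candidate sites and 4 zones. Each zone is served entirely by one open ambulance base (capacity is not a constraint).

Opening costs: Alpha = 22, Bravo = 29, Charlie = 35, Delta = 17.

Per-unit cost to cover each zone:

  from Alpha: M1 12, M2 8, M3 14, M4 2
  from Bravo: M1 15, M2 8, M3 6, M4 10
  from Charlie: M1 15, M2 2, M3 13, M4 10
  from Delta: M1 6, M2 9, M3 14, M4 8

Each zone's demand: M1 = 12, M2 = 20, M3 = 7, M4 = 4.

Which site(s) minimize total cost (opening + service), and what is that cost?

For any fixed open set, each zone goes to its cheapest open site; total = fixed + service.
{Alpha, Bravo, Charlie, Delta}: M1→Delta 6·12=72, M2→Charlie 2·20=40, M3→Bravo 6·7=42, M4→Alpha 2·4=8. Service 162; fixed 103; total 265.
{Bravo, Charlie, Delta}: M1→Delta 6·12=72, M2→Charlie 2·20=40, M3→Bravo 6·7=42, M4→Delta 8·4=32. Service 186; fixed 81; total 267.
{Alpha, Charlie, Delta}: service 211 + fixed 74 = 285
{Delta}: service 382 + fixed 17 = 399
No other subset beats 265.

Open Alpha, Bravo, Charlie and Delta; minimum total cost 265.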